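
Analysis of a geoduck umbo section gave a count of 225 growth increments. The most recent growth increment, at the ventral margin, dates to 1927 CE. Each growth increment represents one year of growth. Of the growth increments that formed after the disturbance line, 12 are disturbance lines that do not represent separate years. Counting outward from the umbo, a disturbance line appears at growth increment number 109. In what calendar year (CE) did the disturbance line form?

1823 CE

The disturbance line sits at growth increment 109 from the umbo, so 225 − 109 = 116 growth increments formed after it.
116 − 12 false = 104 true growth increments after the disturbance line.
Counting back 104 years from 1927 CE places the disturbance line in 1927 − 104 = 1823 CE.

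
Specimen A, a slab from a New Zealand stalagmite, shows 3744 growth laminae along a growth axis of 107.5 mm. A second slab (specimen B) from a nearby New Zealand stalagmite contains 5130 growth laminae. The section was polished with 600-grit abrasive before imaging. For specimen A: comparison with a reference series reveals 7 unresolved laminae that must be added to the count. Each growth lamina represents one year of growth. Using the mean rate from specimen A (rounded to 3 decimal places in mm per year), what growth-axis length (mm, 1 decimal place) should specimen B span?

148.8 mm

Specimen A: correcting the raw count gives 3744 + 7 = 3751 true growth laminae.
A: Extension rate ≈ 107.5 / 3751 = 0.029 mm per year.
Length of B = 0.029 × 5130 = 148.8 mm.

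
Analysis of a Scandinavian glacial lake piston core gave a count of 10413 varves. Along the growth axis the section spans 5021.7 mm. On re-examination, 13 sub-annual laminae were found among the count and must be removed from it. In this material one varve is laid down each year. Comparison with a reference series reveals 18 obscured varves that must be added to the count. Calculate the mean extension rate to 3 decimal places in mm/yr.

0.482 mm/yr

After corrections the count is 10413 − 13 + 18 = 10418 varves.
Extension rate ≈ 5021.7 / 10418 = 0.482 mm/yr.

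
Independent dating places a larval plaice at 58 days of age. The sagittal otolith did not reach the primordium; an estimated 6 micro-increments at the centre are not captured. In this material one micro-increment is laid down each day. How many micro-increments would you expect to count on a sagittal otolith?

At one micro-increment per day, 58 days correspond to 58 micro-increments.
Subtracting the 6 micro-increments not captured gives 58 − 6 = 52 micro-increments in the record.

52 micro-increments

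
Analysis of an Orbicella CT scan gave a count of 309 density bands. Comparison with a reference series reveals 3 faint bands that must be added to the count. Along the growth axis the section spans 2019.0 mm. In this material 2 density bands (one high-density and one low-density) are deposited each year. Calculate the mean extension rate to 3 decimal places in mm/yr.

Correcting the raw count gives 309 + 3 = 312 true density bands.
Dividing by 2 density bands per year: 312 / 2 = 156 years.
Extension rate ≈ 2019.0 / 156 = 12.942 mm/yr.

12.942 mm/yr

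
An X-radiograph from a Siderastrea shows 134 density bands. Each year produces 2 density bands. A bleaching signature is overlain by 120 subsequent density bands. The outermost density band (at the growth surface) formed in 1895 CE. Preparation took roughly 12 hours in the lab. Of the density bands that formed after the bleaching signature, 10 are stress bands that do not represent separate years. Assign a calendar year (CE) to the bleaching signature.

1840 CE

120 density bands formed after the bleaching signature.
Removing the 10 false density bands leaves 120 − 10 = 110 true density bands beyond the bleaching signature.
With 2 density bands per year, 110 / 2 = 55 years.
The density band at the growth surface is 1895 CE, so the bleaching signature dates to 1895 − 55 = 1840 CE.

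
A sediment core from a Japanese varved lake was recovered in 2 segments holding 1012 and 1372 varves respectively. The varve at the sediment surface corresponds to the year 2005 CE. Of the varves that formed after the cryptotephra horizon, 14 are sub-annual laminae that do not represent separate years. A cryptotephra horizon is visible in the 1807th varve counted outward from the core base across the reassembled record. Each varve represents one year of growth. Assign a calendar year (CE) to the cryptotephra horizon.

Total varves = 1012 + 1372 = 2384.
Between varve 1807 and the sediment surface there are 2384 − 1807 = 577 varves.
Removing the 14 false varves leaves 577 − 14 = 563 true varves beyond the cryptotephra horizon.
Counting back 563 years from 2005 CE places the cryptotephra horizon in 2005 − 563 = 1442 CE.

1442 CE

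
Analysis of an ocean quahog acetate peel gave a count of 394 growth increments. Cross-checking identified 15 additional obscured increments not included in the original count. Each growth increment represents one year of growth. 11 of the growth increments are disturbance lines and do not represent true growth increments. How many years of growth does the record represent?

Correcting the raw count gives 394 − 11 + 15 = 398 true growth increments.
One growth increment per year makes the duration 398 years.

398 years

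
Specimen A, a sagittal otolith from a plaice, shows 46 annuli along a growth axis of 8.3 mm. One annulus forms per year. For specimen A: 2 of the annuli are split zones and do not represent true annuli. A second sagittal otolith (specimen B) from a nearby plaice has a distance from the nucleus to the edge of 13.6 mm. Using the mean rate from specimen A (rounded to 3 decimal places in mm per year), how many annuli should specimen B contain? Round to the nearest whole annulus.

72 annuli

Specimen A: true annulus count = 46 − 2 = 44.
A: Extension rate ≈ 8.3 / 44 = 0.189 mm/yr.
Specimen B: 13.6 mm / 0.189 mm per year = 71.96 years ≈ 72 annuli.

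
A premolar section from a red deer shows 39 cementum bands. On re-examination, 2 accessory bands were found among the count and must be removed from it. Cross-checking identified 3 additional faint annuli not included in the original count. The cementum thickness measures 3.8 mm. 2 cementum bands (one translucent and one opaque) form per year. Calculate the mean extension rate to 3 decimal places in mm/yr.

Adjusted count: 39 − 2 + 3 = 40 cementum bands.
Dividing by 2 cementum bands per year: 40 / 2 = 20 years.
3.8 mm over 20 years gives 3.8 / 20 ≈ 0.190 mm/yr.

0.190 mm/yr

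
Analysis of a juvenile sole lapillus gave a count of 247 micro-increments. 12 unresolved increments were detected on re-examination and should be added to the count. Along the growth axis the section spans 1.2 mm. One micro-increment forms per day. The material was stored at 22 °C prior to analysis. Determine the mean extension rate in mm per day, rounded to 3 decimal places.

Adjusted count: 247 + 12 = 259 micro-increments.
Extension rate ≈ 1.2 / 259 = 0.005 mm per day.

0.005 mm per day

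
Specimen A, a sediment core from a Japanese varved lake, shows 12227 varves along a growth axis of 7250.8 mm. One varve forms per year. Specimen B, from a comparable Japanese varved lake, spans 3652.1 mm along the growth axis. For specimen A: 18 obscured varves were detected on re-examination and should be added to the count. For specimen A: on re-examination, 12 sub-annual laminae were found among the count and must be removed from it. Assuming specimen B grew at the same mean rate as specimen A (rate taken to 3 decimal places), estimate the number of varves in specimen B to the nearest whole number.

6159 varves

Specimen A: adjusted count: 12227 − 12 + 18 = 12233 varves.
A: Mean rate = 7250.8 mm / 12233 years ≈ 0.593 mm/yr.
For B, 3652.1 / 0.593 = 6158.68 years ≈ 6159 varves.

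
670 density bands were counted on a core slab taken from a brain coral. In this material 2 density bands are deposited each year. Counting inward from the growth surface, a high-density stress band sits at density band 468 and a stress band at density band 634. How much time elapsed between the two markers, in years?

83 years

The two markers are separated by 634 − 468 = 166 density bands.
Dividing by 2 density bands per year: 166 / 2 = 83 years.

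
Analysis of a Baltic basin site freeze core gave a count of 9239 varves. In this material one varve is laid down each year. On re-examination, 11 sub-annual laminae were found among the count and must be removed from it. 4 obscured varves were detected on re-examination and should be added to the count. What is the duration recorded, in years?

True varve count = 9239 − 11 + 4 = 9232.
One varve per year makes the duration 9232 years.

9232 years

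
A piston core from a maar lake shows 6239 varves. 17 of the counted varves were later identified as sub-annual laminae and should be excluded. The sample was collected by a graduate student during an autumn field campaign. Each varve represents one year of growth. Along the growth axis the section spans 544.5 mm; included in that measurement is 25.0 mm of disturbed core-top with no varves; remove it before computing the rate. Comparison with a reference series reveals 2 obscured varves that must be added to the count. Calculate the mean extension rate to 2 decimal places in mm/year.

0.08 mm/year

Correcting the raw count gives 6239 − 17 + 2 = 6224 true varves.
Removing the 25.0 mm offcut leaves 544.5 − 25.0 = 519.5 mm.
519.5 mm over 6224 years gives 519.5 / 6224 ≈ 0.08 mm/year.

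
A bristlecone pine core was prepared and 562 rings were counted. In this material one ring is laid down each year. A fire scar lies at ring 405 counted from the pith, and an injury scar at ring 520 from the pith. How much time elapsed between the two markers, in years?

520 − 405 = 115 rings lie between the two events.
That is 115 years at one ring per year.

115 yr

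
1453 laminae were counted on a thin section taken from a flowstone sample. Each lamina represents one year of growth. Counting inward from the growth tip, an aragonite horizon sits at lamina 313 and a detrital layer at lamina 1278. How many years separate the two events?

The two markers are separated by 1278 − 313 = 965 laminae.
That is 965 years at one lamina per year.

965 yr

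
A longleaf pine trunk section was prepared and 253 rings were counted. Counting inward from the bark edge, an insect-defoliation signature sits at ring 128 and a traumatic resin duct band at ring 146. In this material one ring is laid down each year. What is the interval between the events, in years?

18 years

Separation: 146 − 128 = 18 rings.
One ring per year makes the interval 18 years.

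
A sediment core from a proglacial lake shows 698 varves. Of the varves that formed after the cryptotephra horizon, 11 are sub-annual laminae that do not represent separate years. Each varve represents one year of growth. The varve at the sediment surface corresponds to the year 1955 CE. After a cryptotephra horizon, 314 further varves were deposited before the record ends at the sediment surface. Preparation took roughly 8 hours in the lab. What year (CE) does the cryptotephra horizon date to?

There are 314 varves younger than the cryptotephra horizon.
Removing the 11 false varves leaves 314 − 11 = 303 true varves beyond the cryptotephra horizon.
1955 − 303 = 1652 CE.

1652 CE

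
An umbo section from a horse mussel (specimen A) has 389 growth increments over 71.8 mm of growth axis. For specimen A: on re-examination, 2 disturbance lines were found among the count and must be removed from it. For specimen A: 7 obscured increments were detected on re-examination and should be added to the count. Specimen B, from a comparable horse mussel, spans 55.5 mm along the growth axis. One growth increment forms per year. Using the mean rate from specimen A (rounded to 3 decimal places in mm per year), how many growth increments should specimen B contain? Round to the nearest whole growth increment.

305 growth increments

Specimen A: true growth increment count = 389 − 2 + 7 = 394.
A: Mean rate = 71.8 mm / 394 years ≈ 0.182 mm/year.
B spans 55.5 / 0.182 = 304.95 years ≈ 305 growth increments.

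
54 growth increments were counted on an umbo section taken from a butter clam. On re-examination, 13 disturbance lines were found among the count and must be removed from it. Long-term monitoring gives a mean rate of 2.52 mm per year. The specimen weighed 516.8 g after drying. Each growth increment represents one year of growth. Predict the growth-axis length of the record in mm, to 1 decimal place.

103.3 mm

True growth increment count = 54 − 13 = 41.
Predicted length = 2.52 mm/year × 41 years = 103.3 mm.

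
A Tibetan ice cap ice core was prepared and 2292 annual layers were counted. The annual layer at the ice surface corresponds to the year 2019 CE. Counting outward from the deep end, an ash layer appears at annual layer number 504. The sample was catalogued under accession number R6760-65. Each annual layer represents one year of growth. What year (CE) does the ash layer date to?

231 CE

Between annual layer 504 and the ice surface there are 2292 − 504 = 1788 annual layers.
2019 − 1788 = 231 CE.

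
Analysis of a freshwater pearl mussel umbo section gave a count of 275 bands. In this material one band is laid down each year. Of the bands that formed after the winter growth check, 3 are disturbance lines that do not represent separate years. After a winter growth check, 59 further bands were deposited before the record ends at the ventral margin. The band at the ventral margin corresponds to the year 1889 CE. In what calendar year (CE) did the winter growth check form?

1833 CE

59 bands formed after the winter growth check.
59 − 3 false = 56 true bands after the winter growth check.
1889 − 56 = 1833 CE.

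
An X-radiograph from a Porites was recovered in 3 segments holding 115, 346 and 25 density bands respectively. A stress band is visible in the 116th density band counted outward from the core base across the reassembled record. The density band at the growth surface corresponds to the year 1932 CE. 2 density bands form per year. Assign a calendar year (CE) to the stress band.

Total density bands = 115 + 346 + 25 = 486.
486 − 116 = 370 density bands lie beyond the stress band toward the growth surface.
With 2 density bands per year, 370 / 2 = 185 years.
1932 − 185 = 1747 CE.

1747 CE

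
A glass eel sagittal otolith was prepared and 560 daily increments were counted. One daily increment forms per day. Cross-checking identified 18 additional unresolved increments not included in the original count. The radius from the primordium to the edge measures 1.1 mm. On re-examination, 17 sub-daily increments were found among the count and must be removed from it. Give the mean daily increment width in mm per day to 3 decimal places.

0.002 mm per day

Correcting the raw count gives 560 − 17 + 18 = 561 true daily increments.
Extension rate ≈ 1.1 / 561 = 0.002 mm per day.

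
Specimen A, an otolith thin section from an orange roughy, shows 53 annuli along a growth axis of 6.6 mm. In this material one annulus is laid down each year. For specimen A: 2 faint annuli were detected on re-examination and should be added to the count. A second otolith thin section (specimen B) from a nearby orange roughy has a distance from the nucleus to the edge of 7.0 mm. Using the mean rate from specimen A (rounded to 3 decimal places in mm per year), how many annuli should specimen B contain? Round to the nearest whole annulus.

58 annuli

Specimen A: after corrections the count is 53 + 2 = 55 annuli.
A: Extension rate ≈ 6.6 / 55 = 0.120 mm per year.
Specimen B: 7.0 mm / 0.120 mm per year = 58.33 years ≈ 58 annuli.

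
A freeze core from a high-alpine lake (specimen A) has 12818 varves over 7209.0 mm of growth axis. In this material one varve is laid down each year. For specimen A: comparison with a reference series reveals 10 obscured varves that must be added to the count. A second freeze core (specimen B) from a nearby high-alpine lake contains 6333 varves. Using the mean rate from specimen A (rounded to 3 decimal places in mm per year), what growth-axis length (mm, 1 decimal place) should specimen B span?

3559.1 mm

Specimen A: correcting the raw count gives 12818 + 10 = 12828 true varves.
A: 7209.0 mm over 12828 years gives 7209.0 / 12828 ≈ 0.562 mm per year.
For B, 0.562 mm/year × 6333 years = 3559.1 mm.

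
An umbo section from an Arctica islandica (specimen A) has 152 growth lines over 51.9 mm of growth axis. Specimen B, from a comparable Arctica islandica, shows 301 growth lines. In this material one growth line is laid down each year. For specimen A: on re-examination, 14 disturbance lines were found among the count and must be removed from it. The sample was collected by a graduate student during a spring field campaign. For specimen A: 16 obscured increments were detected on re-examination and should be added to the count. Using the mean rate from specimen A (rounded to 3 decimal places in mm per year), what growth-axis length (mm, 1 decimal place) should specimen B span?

Specimen A: after corrections the count is 152 − 14 + 16 = 154 growth lines.
A: 51.9 mm over 154 years gives 51.9 / 154 ≈ 0.337 mm per year.
Length of B = 0.337 × 301 = 101.4 mm.

101.4 mm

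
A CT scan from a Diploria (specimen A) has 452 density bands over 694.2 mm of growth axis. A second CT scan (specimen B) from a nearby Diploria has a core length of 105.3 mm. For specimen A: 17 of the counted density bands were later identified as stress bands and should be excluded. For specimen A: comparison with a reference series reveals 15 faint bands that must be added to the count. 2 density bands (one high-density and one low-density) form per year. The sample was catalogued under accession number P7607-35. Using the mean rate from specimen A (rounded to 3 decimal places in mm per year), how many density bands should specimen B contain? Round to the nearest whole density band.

68 density bands

Specimen A: after corrections the count is 452 − 17 + 15 = 450 density bands.
Specimen A: 450 density bands at 2 per year is 450 / 2 = 225 years.
A: Extension rate ≈ 694.2 / 225 = 3.085 mm per year.
Specimen B: 105.3 mm / 3.085 mm per year = 34.13 years; at 2 density bands per year that is 34.13 × 2 ≈ 68 density bands.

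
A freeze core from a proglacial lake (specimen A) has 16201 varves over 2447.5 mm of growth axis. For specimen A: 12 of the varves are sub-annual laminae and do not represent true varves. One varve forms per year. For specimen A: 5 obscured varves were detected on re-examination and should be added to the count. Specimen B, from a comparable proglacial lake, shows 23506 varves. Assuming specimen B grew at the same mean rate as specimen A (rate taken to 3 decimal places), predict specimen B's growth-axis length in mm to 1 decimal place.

3549.4 mm

Specimen A: true varve count = 16201 − 12 + 5 = 16194.
A: Mean rate = 2447.5 mm / 16194 years ≈ 0.151 mm per year.
For B, 0.151 mm/year × 23506 years = 3549.4 mm.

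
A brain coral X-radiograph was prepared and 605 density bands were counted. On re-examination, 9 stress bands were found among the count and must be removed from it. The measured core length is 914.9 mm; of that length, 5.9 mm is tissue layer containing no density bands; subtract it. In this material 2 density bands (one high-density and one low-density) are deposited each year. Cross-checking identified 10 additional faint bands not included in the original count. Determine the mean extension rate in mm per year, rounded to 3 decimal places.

True density band count = 605 − 9 + 10 = 606.
Dividing by 2 density bands per year: 606 / 2 = 303 years.
Removing the 5.9 mm offcut leaves 914.9 − 5.9 = 909.0 mm.
Extension rate ≈ 909.0 / 303 = 3.000 mm per year.

3.000 mm per year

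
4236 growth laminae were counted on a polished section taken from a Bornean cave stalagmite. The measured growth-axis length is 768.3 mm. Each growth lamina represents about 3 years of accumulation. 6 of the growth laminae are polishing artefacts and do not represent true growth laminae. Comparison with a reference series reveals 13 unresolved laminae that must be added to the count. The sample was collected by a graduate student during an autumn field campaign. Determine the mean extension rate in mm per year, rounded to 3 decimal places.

Adjusted count: 4236 − 6 + 13 = 4243 growth laminae.
Multiplying by 3 years per growth lamina: 4243 × 3 = 12729 years.
Mean rate = 768.3 mm / 12729 years ≈ 0.060 mm per year.

0.060 mm per year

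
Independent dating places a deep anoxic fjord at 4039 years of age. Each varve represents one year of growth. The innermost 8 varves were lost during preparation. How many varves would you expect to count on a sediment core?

Expected varves over 4039 years: 4039.
4039 − 8 missed = 4031 varves expected in the prepared section.

4031 varves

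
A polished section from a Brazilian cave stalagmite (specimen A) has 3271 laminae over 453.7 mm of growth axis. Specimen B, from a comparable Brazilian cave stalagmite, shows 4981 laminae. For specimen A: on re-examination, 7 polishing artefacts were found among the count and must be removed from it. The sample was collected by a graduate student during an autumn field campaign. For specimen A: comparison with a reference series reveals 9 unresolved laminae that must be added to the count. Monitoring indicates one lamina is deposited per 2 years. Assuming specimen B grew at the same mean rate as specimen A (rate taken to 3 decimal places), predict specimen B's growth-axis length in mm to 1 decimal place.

687.4 mm

Specimen A: correcting the raw count gives 3271 − 7 + 9 = 3273 true laminae.
Specimen A: 3273 laminae at 2 years each span 3273 × 2 = 6546 years.
A: 453.7 mm over 6546 years gives 453.7 / 6546 ≈ 0.069 mm per year.
Specimen B: at 2 years per lamina, 4981 × 2 = 9962 years. Length of B = 0.069 × 9962 = 687.4 mm.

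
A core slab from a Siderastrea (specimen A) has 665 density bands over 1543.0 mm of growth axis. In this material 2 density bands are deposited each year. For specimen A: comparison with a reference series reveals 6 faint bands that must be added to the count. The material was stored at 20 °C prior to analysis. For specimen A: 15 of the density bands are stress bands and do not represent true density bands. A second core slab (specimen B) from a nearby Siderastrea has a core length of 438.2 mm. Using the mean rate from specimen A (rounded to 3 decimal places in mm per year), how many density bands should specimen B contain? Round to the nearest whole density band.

Specimen A: adjusted count: 665 − 15 + 6 = 656 density bands.
Specimen A: 656 density bands at 2 per year is 656 / 2 = 328 years.
A: 1543.0 mm over 328 years gives 1543.0 / 328 ≈ 4.704 mm/year.
Specimen B: 438.2 mm / 4.704 mm per year = 93.15 years; at 2 density bands per year that is 93.15 × 2 ≈ 186 density bands.

186 density bands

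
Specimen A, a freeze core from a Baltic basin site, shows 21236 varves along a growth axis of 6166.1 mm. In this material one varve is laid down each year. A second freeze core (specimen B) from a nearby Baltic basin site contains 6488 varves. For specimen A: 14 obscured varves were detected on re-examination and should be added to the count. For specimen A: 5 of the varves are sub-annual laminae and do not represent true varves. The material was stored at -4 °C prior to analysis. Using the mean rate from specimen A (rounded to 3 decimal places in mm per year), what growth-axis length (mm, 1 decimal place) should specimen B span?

Specimen A: after corrections the count is 21236 − 5 + 14 = 21245 varves.
A: 6166.1 mm over 21245 years gives 6166.1 / 21245 ≈ 0.290 mm/year.
Length of B = 0.290 × 6488 = 1881.5 mm.

1881.5 mm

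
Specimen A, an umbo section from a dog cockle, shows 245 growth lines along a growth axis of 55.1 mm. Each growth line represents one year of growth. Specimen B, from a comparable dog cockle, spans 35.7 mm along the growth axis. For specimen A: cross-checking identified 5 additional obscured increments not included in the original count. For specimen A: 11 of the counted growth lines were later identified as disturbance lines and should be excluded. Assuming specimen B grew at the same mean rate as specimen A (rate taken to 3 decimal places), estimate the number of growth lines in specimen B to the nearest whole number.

Specimen A: correcting the raw count gives 245 − 11 + 5 = 239 true growth lines.
A: Extension rate ≈ 55.1 / 239 = 0.231 mm per year.
B spans 35.7 / 0.231 = 154.55 years ≈ 155 growth lines.

155 growth lines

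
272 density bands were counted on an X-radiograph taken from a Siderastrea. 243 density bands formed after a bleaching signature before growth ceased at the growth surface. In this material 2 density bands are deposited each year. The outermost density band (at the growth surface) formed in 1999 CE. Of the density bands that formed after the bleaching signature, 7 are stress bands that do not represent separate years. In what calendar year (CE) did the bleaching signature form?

There are 243 density bands younger than the bleaching signature.
243 − 7 false = 236 true density bands after the bleaching signature.
236 density bands at 2 per year is 236 / 2 = 118 years.
Counting back 118 years from 1999 CE places the bleaching signature in 1999 − 118 = 1881 CE.

1881 CE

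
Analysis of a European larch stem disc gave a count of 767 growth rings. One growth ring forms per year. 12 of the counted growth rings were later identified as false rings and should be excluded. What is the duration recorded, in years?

After corrections the count is 767 − 12 = 755 growth rings.
With a one-to-one growth ring periodicity this is 755 years.

755 years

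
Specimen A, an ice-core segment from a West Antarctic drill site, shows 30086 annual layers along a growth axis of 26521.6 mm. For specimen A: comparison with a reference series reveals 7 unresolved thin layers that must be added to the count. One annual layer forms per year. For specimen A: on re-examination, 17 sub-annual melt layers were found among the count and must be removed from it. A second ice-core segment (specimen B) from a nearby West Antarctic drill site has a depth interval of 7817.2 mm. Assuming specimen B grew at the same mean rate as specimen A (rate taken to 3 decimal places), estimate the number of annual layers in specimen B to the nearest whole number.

Specimen A: true annual layer count = 30086 − 17 + 7 = 30076.
A: Extension rate ≈ 26521.6 / 30076 = 0.882 mm/yr.
For B, 7817.2 / 0.882 = 8863.04 years ≈ 8863 annual layers.

8863 annual layers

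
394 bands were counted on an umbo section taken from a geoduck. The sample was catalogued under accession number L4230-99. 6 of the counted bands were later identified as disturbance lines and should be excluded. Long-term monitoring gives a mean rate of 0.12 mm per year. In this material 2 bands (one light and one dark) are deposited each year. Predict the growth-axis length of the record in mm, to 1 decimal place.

23.3 mm

After corrections the count is 394 − 6 = 388 bands.
Dividing by 2 bands per year: 388 / 2 = 194 years.
Length ≈ 0.12 × 194 = 23.3 mm.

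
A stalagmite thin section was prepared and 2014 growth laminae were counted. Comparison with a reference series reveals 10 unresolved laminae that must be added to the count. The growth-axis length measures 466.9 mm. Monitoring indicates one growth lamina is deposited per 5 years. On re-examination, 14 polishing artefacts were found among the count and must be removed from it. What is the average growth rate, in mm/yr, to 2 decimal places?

0.05 mm/yr

After corrections the count is 2014 − 14 + 10 = 2010 growth laminae.
2010 growth laminae at 5 years each span 2010 × 5 = 10050 years.
Mean rate = 466.9 mm / 10050 years ≈ 0.05 mm/yr.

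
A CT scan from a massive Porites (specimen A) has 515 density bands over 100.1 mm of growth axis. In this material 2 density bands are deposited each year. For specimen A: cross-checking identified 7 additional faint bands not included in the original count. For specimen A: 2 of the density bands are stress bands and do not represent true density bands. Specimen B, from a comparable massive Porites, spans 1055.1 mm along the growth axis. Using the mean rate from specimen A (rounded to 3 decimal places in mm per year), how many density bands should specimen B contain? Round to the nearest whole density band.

Specimen A: after corrections the count is 515 − 2 + 7 = 520 density bands.
Specimen A: 520 density bands at 2 per year is 520 / 2 = 260 years.
A: 100.1 mm over 260 years gives 100.1 / 260 ≈ 0.385 mm/year.
B spans 1055.1 / 0.385 = 2740.52 years; at 2 density bands per year that is 2740.52 × 2 ≈ 5481 density bands.

5481 density bands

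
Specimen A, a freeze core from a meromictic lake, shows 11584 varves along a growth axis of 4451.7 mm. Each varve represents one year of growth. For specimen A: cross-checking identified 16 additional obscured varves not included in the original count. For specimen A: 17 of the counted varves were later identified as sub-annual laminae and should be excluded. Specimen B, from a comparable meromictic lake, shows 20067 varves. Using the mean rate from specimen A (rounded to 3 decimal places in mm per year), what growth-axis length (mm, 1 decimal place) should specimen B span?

7705.7 mm

Specimen A: true varve count = 11584 − 17 + 16 = 11583.
A: Extension rate ≈ 4451.7 / 11583 = 0.384 mm/yr.
For B, 0.384 mm/year × 20067 years = 7705.7 mm.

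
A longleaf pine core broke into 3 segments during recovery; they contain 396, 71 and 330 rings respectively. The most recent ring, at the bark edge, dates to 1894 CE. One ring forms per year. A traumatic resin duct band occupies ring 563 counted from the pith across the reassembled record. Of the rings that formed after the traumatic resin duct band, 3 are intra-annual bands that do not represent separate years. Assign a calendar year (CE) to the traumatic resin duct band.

Total rings = 396 + 71 + 330 = 797.
797 − 563 = 234 rings lie beyond the traumatic resin duct band toward the bark edge.
234 − 3 false = 231 true rings after the traumatic resin duct band.
1894 − 231 = 1663 CE.

1663 CE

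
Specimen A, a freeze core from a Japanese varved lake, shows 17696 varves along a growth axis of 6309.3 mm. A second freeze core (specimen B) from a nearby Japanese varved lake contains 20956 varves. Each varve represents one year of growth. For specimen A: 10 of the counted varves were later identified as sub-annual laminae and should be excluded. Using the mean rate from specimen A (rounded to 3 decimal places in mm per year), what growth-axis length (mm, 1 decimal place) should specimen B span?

Specimen A: correcting the raw count gives 17696 − 10 = 17686 true varves.
A: Extension rate ≈ 6309.3 / 17686 = 0.357 mm/yr.
Length of B = 0.357 × 20956 = 7481.3 mm.

7481.3 mm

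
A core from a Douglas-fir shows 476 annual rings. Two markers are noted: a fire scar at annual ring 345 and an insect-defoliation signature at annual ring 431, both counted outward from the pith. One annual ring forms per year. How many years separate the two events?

Separation: 431 − 345 = 86 annual rings.
One annual ring per year makes the interval 86 years.

86 years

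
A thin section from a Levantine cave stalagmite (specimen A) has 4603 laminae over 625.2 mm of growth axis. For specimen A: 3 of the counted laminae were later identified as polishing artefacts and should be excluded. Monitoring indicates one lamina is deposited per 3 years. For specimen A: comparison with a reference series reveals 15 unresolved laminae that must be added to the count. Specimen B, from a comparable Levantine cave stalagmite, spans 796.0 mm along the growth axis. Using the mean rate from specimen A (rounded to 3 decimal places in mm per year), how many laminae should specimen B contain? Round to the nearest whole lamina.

5896 laminae

Specimen A: correcting the raw count gives 4603 − 3 + 15 = 4615 true laminae.
Specimen A: multiplying by 3 years per lamina: 4615 × 3 = 13845 years.
A: 625.2 mm over 13845 years gives 625.2 / 13845 ≈ 0.045 mm per year.
For B, 796.0 / 0.045 = 17688.89 years; at 3 years per lamina that is 17688.89 / 3 ≈ 5896 laminae.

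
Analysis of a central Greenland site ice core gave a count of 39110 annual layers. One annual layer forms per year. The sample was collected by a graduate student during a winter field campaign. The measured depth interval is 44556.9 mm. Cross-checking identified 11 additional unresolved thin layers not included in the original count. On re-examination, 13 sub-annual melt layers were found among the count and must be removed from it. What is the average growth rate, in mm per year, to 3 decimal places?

1.139 mm per year

Correcting the raw count gives 39110 − 13 + 11 = 39108 true annual layers.
44556.9 mm over 39108 years gives 44556.9 / 39108 ≈ 1.139 mm per year.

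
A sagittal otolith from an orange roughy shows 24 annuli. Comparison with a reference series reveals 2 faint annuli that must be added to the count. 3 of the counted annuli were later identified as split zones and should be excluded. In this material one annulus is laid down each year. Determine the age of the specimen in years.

Adjusted count: 24 − 3 + 2 = 23 annuli.
At one annulus per year, that is 23 years.

23 yr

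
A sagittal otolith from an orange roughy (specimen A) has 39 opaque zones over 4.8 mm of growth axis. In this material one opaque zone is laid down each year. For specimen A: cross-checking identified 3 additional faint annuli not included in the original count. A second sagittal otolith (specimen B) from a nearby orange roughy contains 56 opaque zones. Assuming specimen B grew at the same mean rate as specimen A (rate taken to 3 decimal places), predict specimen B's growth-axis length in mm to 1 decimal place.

6.4 mm

Specimen A: true opaque zone count = 39 + 3 = 42.
A: Extension rate ≈ 4.8 / 42 = 0.114 mm/year.
Length of B = 0.114 × 56 = 6.4 mm.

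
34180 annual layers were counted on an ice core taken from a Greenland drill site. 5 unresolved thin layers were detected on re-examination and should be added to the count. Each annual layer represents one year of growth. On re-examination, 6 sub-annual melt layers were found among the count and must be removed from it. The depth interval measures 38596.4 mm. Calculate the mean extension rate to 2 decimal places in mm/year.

Adjusted count: 34180 − 6 + 5 = 34179 annual layers.
38596.4 mm over 34179 years gives 38596.4 / 34179 ≈ 1.13 mm/year.

1.13 mm/year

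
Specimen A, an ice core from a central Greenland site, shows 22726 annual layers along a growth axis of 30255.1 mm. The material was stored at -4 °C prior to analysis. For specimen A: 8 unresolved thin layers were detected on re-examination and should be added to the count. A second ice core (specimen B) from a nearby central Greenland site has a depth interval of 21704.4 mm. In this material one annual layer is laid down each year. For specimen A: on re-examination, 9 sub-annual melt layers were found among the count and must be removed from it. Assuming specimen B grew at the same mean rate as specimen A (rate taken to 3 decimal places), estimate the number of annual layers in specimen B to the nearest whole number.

Specimen A: correcting the raw count gives 22726 − 9 + 8 = 22725 true annual layers.
A: Extension rate ≈ 30255.1 / 22725 = 1.331 mm per year.
Specimen B: 21704.4 mm / 1.331 mm per year = 16306.84 years ≈ 16307 annual layers.

16307 annual layers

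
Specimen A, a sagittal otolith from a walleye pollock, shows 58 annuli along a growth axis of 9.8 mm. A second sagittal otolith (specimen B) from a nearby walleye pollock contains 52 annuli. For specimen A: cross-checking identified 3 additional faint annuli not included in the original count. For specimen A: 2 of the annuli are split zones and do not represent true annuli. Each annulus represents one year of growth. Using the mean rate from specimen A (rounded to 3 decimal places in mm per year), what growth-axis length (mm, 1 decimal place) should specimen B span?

8.6 mm

Specimen A: correcting the raw count gives 58 − 2 + 3 = 59 true annuli.
A: 9.8 mm over 59 years gives 9.8 / 59 ≈ 0.166 mm/yr.
Length of B = 0.166 × 52 = 8.6 mm.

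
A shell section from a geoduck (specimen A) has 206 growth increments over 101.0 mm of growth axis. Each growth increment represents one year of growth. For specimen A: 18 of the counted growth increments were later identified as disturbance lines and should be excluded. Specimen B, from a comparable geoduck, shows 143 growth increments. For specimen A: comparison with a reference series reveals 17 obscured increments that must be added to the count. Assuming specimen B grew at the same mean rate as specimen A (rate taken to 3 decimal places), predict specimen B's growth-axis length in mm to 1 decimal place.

70.5 mm

Specimen A: adjusted count: 206 − 18 + 17 = 205 growth increments.
A: 101.0 mm over 205 years gives 101.0 / 205 ≈ 0.493 mm/year.
Length of B = 0.493 × 143 = 70.5 mm.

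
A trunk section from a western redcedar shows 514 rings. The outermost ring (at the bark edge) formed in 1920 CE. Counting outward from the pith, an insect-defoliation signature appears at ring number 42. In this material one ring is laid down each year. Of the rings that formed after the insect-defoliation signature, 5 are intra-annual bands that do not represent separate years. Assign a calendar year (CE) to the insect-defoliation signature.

514 − 42 = 472 rings lie beyond the insect-defoliation signature toward the bark edge.
Removing the 5 false rings leaves 472 − 5 = 467 true rings beyond the insect-defoliation signature.
The ring at the bark edge is 1920 CE, so the insect-defoliation signature dates to 1920 − 467 = 1453 CE.

1453 CE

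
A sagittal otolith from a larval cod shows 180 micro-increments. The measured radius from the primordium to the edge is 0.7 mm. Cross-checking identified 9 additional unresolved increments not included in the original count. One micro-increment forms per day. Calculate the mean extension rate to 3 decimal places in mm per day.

True micro-increment count = 180 + 9 = 189.
Mean rate = 0.7 mm / 189 days ≈ 0.004 mm per day.

0.004 mm per day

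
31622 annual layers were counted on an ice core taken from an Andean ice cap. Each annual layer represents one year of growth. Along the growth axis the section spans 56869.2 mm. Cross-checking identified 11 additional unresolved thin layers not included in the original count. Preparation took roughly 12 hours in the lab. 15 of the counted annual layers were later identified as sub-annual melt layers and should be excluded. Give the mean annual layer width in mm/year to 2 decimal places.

1.80 mm/year

Correcting the raw count gives 31622 − 15 + 11 = 31618 true annual layers.
Extension rate ≈ 56869.2 / 31618 = 1.80 mm/year.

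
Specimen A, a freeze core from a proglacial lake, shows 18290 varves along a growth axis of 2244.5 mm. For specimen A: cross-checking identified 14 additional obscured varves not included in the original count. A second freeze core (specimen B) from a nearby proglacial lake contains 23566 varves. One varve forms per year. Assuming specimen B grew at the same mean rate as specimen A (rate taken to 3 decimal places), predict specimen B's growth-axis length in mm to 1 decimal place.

Specimen A: after corrections the count is 18290 + 14 = 18304 varves.
A: Extension rate ≈ 2244.5 / 18304 = 0.123 mm per year.
B's length ≈ 0.123 × 23566 = 2898.6 mm.

2898.6 mm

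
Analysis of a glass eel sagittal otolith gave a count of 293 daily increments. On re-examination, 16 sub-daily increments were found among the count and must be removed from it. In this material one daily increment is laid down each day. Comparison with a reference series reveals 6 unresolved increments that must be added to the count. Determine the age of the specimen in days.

Adjusted count: 293 − 16 + 6 = 283 daily increments.
At one daily increment per day, that is 283 days.

283 days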